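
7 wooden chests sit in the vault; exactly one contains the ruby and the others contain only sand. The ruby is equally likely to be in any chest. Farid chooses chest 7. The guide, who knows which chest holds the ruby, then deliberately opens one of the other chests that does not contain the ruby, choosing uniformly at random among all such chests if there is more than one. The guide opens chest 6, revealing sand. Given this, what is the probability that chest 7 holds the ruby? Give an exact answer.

Condition on the true location of the ruby.
If it is in any of chests 1, 2, 3, 4, and 5 (prior 1/7 each): the guide has 5 equally likely choices, so probability 1/5; weight (1/7)·(1/5) = 1/35 each.
If it is in chest 6 (prior 1/7): the guide opened chest 6, so this case is ruled out; weight (1/7)·0 = 0.
If it is in chest 7 (prior 1/7): the guide has 6 equally likely choices, so probability 1/6; weight (1/7)·(1/6) = 1/42.
The weights sum to 1/6.
So P(the ruby in chest 7 | the guide opened chest 6) = (1/42) / (1/6) = 1/7.

1/7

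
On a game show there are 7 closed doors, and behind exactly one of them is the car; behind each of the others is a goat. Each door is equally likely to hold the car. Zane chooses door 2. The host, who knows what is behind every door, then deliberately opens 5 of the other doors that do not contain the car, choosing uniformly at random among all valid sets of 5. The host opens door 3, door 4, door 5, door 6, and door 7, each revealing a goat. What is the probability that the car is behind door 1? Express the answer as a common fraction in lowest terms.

6/7

Condition on the true location of the car.
If it is behind door 1 (prior 1/7): the host has no choice, probability 1; weight (1/7)·1 = 1/7.
If it is behind door 2 (prior 1/7): the host has 6 equally likely choices, so probability 1/6; weight (1/7)·(1/6) = 1/42.
If it is behind any of doors 3, 4, 5, 6, and 7 (prior 1/7 each): that door was opened and seen not to hold the prize — ruled out; weight (1/7)·0 = 0 each.
The weights sum to 1/6.
So P(the car behind door 1 | the host opened door 3, door 4, door 5, door 6, and door 7) = (1/7) / (1/6) = 6/7.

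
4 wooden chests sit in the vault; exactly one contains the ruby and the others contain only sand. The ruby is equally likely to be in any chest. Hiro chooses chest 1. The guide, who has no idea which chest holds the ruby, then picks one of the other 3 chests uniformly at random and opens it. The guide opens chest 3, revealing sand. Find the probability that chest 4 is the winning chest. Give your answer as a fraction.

Apply Bayes' rule, conditioning on where the ruby actually is.
If it is in any of chests 1, 2, and 4 (prior 1/4 each): the guide picks chest 3 with probability 1/3 regardless, and it is not the prize; weight (1/4)·(1/3) = 1/12 each.
If it is in chest 3 (prior 1/4): the guide opened chest 3, so this case is ruled out; weight (1/4)·0 = 0.
The weights sum to 1/4.
So P(the ruby in chest 4 | the guide opened chest 3) = (1/12) / (1/4) = 1/3.

1/3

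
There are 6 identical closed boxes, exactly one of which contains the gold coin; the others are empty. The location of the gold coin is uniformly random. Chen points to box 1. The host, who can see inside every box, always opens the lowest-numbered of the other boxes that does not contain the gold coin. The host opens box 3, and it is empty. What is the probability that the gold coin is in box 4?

0

Apply Bayes' rule, conditioning on where the gold coin actually is.
If it is in any of boxes 1, 4, 5, and 6 (prior 1/6 each): the host would have opened box 2 instead, probability 0; weight (1/6)·0 = 0 each.
If it is in box 2 (prior 1/6): box 3 is the lowest-numbered option available, probability 1; weight (1/6)·1 = 1/6.
If it is in box 3 (prior 1/6): the host opened box 3, so this case is ruled out; weight (1/6)·0 = 0.
The weights sum to 1/6.
So P(the gold coin in box 4 | the host opened box 3) = 0 / (1/6) = 0.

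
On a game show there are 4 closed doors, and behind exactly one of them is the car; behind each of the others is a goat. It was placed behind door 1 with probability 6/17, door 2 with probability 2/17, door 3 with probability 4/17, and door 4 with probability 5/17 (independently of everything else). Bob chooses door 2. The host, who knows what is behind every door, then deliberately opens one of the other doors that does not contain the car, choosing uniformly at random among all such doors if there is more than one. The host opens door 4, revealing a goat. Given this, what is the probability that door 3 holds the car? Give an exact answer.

Condition on the true location of the car.
If it is behind door 1 (prior 6/17): the host has 2 equally likely choices, so probability 1/2; weight (6/17)·(1/2) = 3/17.
If it is behind door 2 (prior 2/17): the host has 3 equally likely choices, so probability 1/3; weight (2/17)·(1/3) = 2/51.
If it is behind door 3 (prior 4/17): the host has 2 equally likely choices, so probability 1/2; weight (4/17)·(1/2) = 2/17.
If it is behind door 4 (prior 5/17): the host opened door 4, so this case is ruled out; weight (5/17)·0 = 0.
The weights sum to 1/3.
So P(the car behind door 3 | the host opened door 4) = (2/17) / (1/3) = 6/17.

6/17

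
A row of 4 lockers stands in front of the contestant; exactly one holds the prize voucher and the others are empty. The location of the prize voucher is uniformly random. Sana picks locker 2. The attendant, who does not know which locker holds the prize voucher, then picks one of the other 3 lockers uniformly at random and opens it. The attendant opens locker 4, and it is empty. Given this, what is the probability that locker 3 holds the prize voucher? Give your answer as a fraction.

1/3

Apply Bayes' rule, conditioning on where the prize voucher actually is.
If it is in any of lockers 1, 2, and 3 (prior 1/4 each): the attendant picks locker 4 with probability 1/3 regardless, and it is not the prize; weight (1/4)·(1/3) = 1/12 each.
If it is in locker 4 (prior 1/4): the attendant opened locker 4, so this case is ruled out; weight (1/4)·0 = 0.
The weights sum to 1/4.
So P(the prize voucher in locker 3 | the attendant opened locker 4) = (1/12) / (1/4) = 1/3.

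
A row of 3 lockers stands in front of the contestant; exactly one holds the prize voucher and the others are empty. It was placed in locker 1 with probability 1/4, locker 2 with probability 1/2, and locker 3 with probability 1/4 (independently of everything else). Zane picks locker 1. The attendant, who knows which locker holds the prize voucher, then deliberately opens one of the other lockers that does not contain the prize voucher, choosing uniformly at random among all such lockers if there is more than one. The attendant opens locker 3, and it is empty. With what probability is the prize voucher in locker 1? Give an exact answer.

1/5

Apply Bayes' rule, conditioning on where the prize voucher actually is.
If it is in locker 1 (prior 1/4): the attendant has 2 equally likely choices, so probability 1/2; weight (1/4)·(1/2) = 1/8.
If it is in locker 2 (prior 1/2): the attendant has no choice, probability 1; weight (1/2)·1 = 1/2.
If it is in locker 3 (prior 1/4): the attendant opened locker 3, so this case is ruled out; weight (1/4)·0 = 0.
The weights sum to 5/8.
So P(the prize voucher in locker 1 | the attendant opened locker 3) = (1/8) / (5/8) = 1/5.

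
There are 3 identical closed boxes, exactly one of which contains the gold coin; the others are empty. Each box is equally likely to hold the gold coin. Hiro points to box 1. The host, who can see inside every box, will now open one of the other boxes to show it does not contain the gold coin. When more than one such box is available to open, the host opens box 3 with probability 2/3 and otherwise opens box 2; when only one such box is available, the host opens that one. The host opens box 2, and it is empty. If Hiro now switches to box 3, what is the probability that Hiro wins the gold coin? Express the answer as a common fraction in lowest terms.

Consider each possible location of the gold coin in turn.
If it is in box 1 (prior 1/3): box 3 is available but not opened, probability 1/3; weight (1/3)·(1/3) = 1/9.
If it is in box 2 (prior 1/3): the host opened box 2, so this case is ruled out; weight (1/3)·0 = 0.
If it is in box 3 (prior 1/3): only box 2 is available, probability 1; weight (1/3)·1 = 1/3.
The weights sum to 4/9.
So P(the gold coin in box 3 | the host opened box 2) = (1/3) / (4/9) = 3/4.

3/4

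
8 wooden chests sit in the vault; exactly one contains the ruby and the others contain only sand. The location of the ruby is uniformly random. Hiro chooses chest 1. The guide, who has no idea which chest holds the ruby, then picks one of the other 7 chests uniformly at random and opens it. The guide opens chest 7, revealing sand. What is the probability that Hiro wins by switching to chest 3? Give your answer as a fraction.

1/7

Apply Bayes' rule, conditioning on where the ruby actually is.
If it is in any of chests 1, 2, 3, 4, 5, 6, and 8 (prior 1/8 each): the guide picks chest 7 with probability 1/7 regardless, and it is not the prize; weight (1/8)·(1/7) = 1/56 each.
If it is in chest 7 (prior 1/8): the guide opened chest 7, so this case is ruled out; weight (1/8)·0 = 0.
The weights sum to 1/8.
So P(the ruby in chest 3 | the guide opened chest 7) = (1/56) / (1/8) = 1/7.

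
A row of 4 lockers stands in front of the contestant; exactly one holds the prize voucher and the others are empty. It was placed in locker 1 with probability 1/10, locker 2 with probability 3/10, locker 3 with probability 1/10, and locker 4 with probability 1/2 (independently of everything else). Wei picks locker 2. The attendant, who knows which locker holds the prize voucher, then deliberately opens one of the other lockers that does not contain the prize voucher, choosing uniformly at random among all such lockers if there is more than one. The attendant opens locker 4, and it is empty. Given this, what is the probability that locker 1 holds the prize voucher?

Consider each possible location of the prize voucher in turn.
If it is in either of lockers 1 and 3 (prior 1/10 each): the attendant has 2 equally likely choices, so probability 1/2; weight (1/10)·(1/2) = 1/20 each.
If it is in locker 2 (prior 3/10): the attendant has 3 equally likely choices, so probability 1/3; weight (3/10)·(1/3) = 1/10.
If it is in locker 4 (prior 1/2): the attendant opened locker 4, so this case is ruled out; weight (1/2)·0 = 0.
The weights sum to 1/5.
So P(the prize voucher in locker 1 | the attendant opened locker 4) = (1/20) / (1/5) = 1/4.

1/4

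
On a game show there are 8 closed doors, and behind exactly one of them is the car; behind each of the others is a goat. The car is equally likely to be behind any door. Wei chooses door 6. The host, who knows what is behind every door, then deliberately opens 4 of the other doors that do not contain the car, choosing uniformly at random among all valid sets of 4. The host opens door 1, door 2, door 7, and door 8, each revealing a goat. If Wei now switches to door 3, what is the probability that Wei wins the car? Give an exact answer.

Condition on the true location of the car.
If it is behind any of doors 1, 2, 7, and 8 (prior 1/8 each): that door was opened and seen not to hold the prize — ruled out; weight (1/8)·0 = 0 each.
If it is behind any of doors 3, 4, and 5 (prior 1/8 each): the host has 15 equally likely choices, so probability 1/15; weight (1/8)·(1/15) = 1/120 each.
If it is behind door 6 (prior 1/8): the host has 35 equally likely choices, so probability 1/35; weight (1/8)·(1/35) = 1/280.
The weights sum to 1/35.
So P(the car behind door 3 | the host opened door 1, door 2, door 7, and door 8) = (1/120) / (1/35) = 7/24.

7/24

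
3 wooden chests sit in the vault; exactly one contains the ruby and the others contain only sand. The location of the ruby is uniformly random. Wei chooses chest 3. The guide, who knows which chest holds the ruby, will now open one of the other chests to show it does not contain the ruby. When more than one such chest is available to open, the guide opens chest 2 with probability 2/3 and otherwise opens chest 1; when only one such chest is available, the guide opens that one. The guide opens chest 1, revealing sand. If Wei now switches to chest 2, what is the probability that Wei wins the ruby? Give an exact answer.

3/4

Condition on the true location of the ruby.
If it is in chest 1 (prior 1/3): the guide opened chest 1, so this case is ruled out; weight (1/3)·0 = 0.
If it is in chest 2 (prior 1/3): only chest 1 is available, probability 1; weight (1/3)·1 = 1/3.
If it is in chest 3 (prior 1/3): chest 2 is available but not opened, probability 1/3; weight (1/3)·(1/3) = 1/9.
The weights sum to 4/9.
So P(the ruby in chest 2 | the guide opened chest 1) = (1/3) / (4/9) = 3/4.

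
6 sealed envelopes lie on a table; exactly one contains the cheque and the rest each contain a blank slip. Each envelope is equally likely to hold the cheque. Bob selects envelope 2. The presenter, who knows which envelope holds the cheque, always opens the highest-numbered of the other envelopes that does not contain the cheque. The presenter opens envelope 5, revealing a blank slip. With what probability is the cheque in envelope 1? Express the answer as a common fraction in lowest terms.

0

Apply Bayes' rule, conditioning on where the cheque actually is.
If it is in any of envelopes 1, 2, 3, and 4 (prior 1/6 each): the presenter would have opened envelope 6 instead, probability 0; weight (1/6)·0 = 0 each.
If it is in envelope 5 (prior 1/6): the presenter opened envelope 5, so this case is ruled out; weight (1/6)·0 = 0.
If it is in envelope 6 (prior 1/6): envelope 5 is the highest-numbered option available, probability 1; weight (1/6)·1 = 1/6.
The weights sum to 1/6.
So P(the cheque in envelope 1 | the presenter opened envelope 5) = 0 / (1/6) = 0.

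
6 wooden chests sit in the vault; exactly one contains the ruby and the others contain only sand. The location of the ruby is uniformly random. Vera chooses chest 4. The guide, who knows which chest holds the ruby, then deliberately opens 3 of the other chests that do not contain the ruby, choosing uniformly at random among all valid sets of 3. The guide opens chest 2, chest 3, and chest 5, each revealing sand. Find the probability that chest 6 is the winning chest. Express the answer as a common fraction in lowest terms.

Condition on the true location of the ruby.
If it is in either of chests 1 and 6 (prior 1/6 each): the guide has 4 equally likely choices, so probability 1/4; weight (1/6)·(1/4) = 1/24 each.
If it is in any of chests 2, 3, and 5 (prior 1/6 each): that chest was opened and seen not to hold the prize — ruled out; weight (1/6)·0 = 0 each.
If it is in chest 4 (prior 1/6): the guide has 10 equally likely choices, so probability 1/10; weight (1/6)·(1/10) = 1/60.
The weights sum to 1/10.
So P(the ruby in chest 6 | the guide opened chest 2, chest 3, and chest 5) = (1/24) / (1/10) = 5/12.

5/12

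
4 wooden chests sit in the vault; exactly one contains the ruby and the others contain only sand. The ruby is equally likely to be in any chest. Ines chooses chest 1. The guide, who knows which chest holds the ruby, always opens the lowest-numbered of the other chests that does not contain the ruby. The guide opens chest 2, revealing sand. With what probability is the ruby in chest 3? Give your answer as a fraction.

1/3

Apply Bayes' rule, conditioning on where the ruby actually is.
If it is in any of chests 1, 3, and 4 (prior 1/4 each): chest 2 is the lowest-numbered option available, probability 1; weight (1/4)·1 = 1/4 each.
If it is in chest 2 (prior 1/4): the guide opened chest 2, so this case is ruled out; weight (1/4)·0 = 0.
The weights sum to 3/4.
So P(the ruby in chest 3 | the guide opened chest 2) = (1/4) / (3/4) = 1/3.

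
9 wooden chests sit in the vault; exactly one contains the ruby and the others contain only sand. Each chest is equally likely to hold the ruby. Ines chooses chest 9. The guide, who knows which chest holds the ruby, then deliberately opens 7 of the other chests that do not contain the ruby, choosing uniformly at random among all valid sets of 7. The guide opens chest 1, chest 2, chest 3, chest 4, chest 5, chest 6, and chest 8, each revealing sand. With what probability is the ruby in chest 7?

8/9

Consider each possible location of the ruby in turn.
If it is in any of chests 1, 2, 3, 4, 5, 6, and 8 (prior 1/9 each): that chest was opened and seen not to hold the prize — ruled out; weight (1/9)·0 = 0 each.
If it is in chest 7 (prior 1/9): the guide has no choice, probability 1; weight (1/9)·1 = 1/9.
If it is in chest 9 (prior 1/9): the guide has 8 equally likely choices, so probability 1/8; weight (1/9)·(1/8) = 1/72.
The weights sum to 1/8.
So P(the ruby in chest 7 | the guide opened chest 1, chest 2, chest 3, chest 4, chest 5, chest 6, and chest 8) = (1/9) / (1/8) = 8/9.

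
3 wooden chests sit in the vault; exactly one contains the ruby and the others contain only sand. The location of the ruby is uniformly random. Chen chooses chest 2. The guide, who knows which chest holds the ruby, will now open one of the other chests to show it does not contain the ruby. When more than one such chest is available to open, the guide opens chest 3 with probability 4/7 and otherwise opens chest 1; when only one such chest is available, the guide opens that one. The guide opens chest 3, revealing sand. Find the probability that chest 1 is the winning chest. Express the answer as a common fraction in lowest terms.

Apply Bayes' rule, conditioning on where the ruby actually is.
If it is in chest 1 (prior 1/3): only chest 3 is available, probability 1; weight (1/3)·1 = 1/3.
If it is in chest 2 (prior 1/3): chest 3 is available, opened with probability 4/7; weight (1/3)·(4/7) = 4/21.
If it is in chest 3 (prior 1/3): the guide opened chest 3, so this case is ruled out; weight (1/3)·0 = 0.
The weights sum to 11/21.
So P(the ruby in chest 1 | the guide opened chest 3) = (1/3) / (11/21) = 7/11.

7/11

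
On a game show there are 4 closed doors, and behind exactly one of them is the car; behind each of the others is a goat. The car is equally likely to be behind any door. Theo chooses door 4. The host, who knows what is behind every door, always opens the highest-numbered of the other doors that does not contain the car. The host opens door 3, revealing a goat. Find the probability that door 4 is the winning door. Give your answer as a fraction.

Apply Bayes' rule, conditioning on where the car actually is.
If it is behind any of doors 1, 2, and 4 (prior 1/4 each): door 3 is the highest-numbered option available, probability 1; weight (1/4)·1 = 1/4 each.
If it is behind door 3 (prior 1/4): the host opened door 3, so this case is ruled out; weight (1/4)·0 = 0.
The weights sum to 3/4.
So P(the car behind door 4 | the host opened door 3) = (1/4) / (3/4) = 1/3.

1/3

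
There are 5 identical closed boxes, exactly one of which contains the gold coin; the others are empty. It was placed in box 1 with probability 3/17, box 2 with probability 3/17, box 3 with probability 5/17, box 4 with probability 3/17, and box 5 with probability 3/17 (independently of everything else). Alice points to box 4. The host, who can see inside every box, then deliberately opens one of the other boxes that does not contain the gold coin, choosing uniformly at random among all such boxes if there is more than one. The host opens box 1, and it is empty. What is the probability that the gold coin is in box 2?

Consider each possible location of the gold coin in turn.
If it is in box 1 (prior 3/17): the host opened box 1, so this case is ruled out; weight (3/17)·0 = 0.
If it is in either of boxes 2 and 5 (prior 3/17 each): the host has 3 equally likely choices, so probability 1/3; weight (3/17)·(1/3) = 1/17 each.
If it is in box 3 (prior 5/17): the host has 3 equally likely choices, so probability 1/3; weight (5/17)·(1/3) = 5/51.
If it is in box 4 (prior 3/17): the host has 4 equally likely choices, so probability 1/4; weight (3/17)·(1/4) = 3/68.
The weights sum to 53/204.
So P(the gold coin in box 2 | the host opened box 1) = (1/17) / (53/204) = 12/53.

12/53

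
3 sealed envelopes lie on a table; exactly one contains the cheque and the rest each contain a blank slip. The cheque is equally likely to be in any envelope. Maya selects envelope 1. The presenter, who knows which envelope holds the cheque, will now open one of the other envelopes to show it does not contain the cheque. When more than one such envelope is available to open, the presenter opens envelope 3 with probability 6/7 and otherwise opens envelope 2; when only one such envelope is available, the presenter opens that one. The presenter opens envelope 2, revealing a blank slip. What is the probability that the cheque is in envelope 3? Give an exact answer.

7/8

Condition on the true location of the cheque.
If it is in envelope 1 (prior 1/3): envelope 3 is available but not opened, probability 1/7; weight (1/3)·(1/7) = 1/21.
If it is in envelope 2 (prior 1/3): the presenter opened envelope 2, so this case is ruled out; weight (1/3)·0 = 0.
If it is in envelope 3 (prior 1/3): only envelope 2 is available, probability 1; weight (1/3)·1 = 1/3.
The weights sum to 8/21.
So P(the cheque in envelope 3 | the presenter opened envelope 2) = (1/3) / (8/21) = 7/8.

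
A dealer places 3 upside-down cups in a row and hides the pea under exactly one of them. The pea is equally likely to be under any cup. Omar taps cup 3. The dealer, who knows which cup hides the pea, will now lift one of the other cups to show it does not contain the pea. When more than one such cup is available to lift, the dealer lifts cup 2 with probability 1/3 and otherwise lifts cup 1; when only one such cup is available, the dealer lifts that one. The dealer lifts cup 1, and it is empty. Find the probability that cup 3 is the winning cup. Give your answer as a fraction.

2/5

Condition on the true location of the pea.
If it is under cup 1 (prior 1/3): the dealer opened cup 1, so this case is ruled out; weight (1/3)·0 = 0.
If it is under cup 2 (prior 1/3): only cup 1 is available, probability 1; weight (1/3)·1 = 1/3.
If it is under cup 3 (prior 1/3): cup 2 is available but not opened, probability 2/3; weight (1/3)·(2/3) = 2/9.
The weights sum to 5/9.
So P(the pea under cup 3 | the dealer opened cup 1) = (2/9) / (5/9) = 2/5.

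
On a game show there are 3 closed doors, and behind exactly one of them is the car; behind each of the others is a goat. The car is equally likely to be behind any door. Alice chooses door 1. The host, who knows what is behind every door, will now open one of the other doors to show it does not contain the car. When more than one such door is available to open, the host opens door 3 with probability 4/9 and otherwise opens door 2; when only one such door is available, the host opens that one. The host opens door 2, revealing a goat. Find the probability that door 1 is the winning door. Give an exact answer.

5/14

Apply Bayes' rule, conditioning on where the car actually is.
If it is behind door 1 (prior 1/3): door 3 is available but not opened, probability 5/9; weight (1/3)·(5/9) = 5/27.
If it is behind door 2 (prior 1/3): the host opened door 2, so this case is ruled out; weight (1/3)·0 = 0.
If it is behind door 3 (prior 1/3): only door 2 is available, probability 1; weight (1/3)·1 = 1/3.
The weights sum to 14/27.
So P(the car behind door 1 | the host opened door 2) = (5/27) / (14/27) = 5/14.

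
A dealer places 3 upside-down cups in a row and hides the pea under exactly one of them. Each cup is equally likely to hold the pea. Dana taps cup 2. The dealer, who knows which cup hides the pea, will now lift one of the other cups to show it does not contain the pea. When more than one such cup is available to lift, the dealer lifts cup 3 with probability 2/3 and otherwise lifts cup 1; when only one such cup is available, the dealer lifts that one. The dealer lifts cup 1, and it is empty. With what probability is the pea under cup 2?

1/4

Apply Bayes' rule, conditioning on where the pea actually is.
If it is under cup 1 (prior 1/3): the dealer opened cup 1, so this case is ruled out; weight (1/3)·0 = 0.
If it is under cup 2 (prior 1/3): cup 3 is available but not opened, probability 1/3; weight (1/3)·(1/3) = 1/9.
If it is under cup 3 (prior 1/3): only cup 1 is available, probability 1; weight (1/3)·1 = 1/3.
The weights sum to 4/9.
So P(the pea under cup 2 | the dealer opened cup 1) = (1/9) / (4/9) = 1/4.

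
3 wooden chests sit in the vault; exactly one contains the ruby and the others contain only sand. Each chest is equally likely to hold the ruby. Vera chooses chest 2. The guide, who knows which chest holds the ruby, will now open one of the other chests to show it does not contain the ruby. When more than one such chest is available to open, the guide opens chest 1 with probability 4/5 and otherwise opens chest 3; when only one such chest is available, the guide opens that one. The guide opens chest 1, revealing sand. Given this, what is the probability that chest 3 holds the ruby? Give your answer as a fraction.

Condition on the true location of the ruby.
If it is in chest 1 (prior 1/3): the guide opened chest 1, so this case is ruled out; weight (1/3)·0 = 0.
If it is in chest 2 (prior 1/3): chest 1 is available, opened with probability 4/5; weight (1/3)·(4/5) = 4/15.
If it is in chest 3 (prior 1/3): only chest 1 is available, probability 1; weight (1/3)·1 = 1/3.
The weights sum to 3/5.
So P(the ruby in chest 3 | the guide opened chest 1) = (1/3) / (3/5) = 5/9.

5/9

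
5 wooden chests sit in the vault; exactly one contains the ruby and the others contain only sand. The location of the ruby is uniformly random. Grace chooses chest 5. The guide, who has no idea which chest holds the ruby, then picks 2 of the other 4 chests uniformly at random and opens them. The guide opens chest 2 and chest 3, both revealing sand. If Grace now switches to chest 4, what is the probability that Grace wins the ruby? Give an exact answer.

Consider each possible location of the ruby in turn.
If it is in any of chests 1, 4, and 5 (prior 1/5 each): the guide picks exactly this set with probability 1/6 regardless, and none is the prize; weight (1/5)·(1/6) = 1/30 each.
If it is in either of chests 2 and 3 (prior 1/5 each): that chest was opened and seen not to hold the prize — ruled out; weight (1/5)·0 = 0 each.
The weights sum to 1/10.
So P(the ruby in chest 4 | the guide opened chest 2 and chest 3) = (1/30) / (1/10) = 1/3.

1/3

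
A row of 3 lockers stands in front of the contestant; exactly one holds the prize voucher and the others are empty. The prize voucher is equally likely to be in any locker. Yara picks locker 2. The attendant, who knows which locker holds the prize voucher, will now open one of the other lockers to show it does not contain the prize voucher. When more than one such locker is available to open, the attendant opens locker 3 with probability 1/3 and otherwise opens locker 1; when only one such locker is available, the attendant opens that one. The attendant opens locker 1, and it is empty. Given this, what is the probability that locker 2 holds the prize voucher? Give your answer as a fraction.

2/5

Apply Bayes' rule, conditioning on where the prize voucher actually is.
If it is in locker 1 (prior 1/3): the attendant opened locker 1, so this case is ruled out; weight (1/3)·0 = 0.
If it is in locker 2 (prior 1/3): locker 3 is available but not opened, probability 2/3; weight (1/3)·(2/3) = 2/9.
If it is in locker 3 (prior 1/3): only locker 1 is available, probability 1; weight (1/3)·1 = 1/3.
The weights sum to 5/9.
So P(the prize voucher in locker 2 | the attendant opened locker 1) = (2/9) / (5/9) = 2/5.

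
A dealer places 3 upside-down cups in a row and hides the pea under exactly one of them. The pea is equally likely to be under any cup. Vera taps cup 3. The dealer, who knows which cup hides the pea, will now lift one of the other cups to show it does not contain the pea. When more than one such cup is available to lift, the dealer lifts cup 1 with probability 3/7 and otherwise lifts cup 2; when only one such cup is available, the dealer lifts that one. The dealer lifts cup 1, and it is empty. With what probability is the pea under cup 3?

3/10

Apply Bayes' rule, conditioning on where the pea actually is.
If it is under cup 1 (prior 1/3): the dealer opened cup 1, so this case is ruled out; weight (1/3)·0 = 0.
If it is under cup 2 (prior 1/3): only cup 1 is available, probability 1; weight (1/3)·1 = 1/3.
If it is under cup 3 (prior 1/3): cup 1 is available, opened with probability 3/7; weight (1/3)·(3/7) = 1/7.
The weights sum to 10/21.
So P(the pea under cup 3 | the dealer opened cup 1) = (1/7) / (10/21) = 3/10.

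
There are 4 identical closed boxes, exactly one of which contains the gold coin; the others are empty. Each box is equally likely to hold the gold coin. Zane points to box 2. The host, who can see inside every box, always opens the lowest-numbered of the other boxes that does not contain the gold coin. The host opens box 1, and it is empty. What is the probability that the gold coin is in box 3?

Consider each possible location of the gold coin in turn.
If it is in box 1 (prior 1/4): the host opened box 1, so this case is ruled out; weight (1/4)·0 = 0.
If it is in any of boxes 2, 3, and 4 (prior 1/4 each): box 1 is the lowest-numbered option available, probability 1; weight (1/4)·1 = 1/4 each.
The weights sum to 3/4.
So P(the gold coin in box 3 | the host opened box 1) = (1/4) / (3/4) = 1/3.

1/3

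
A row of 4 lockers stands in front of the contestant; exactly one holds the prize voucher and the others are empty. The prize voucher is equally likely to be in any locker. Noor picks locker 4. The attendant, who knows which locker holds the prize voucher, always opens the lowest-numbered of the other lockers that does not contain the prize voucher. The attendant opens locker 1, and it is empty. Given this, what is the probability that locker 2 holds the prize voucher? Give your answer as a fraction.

Consider each possible location of the prize voucher in turn.
If it is in locker 1 (prior 1/4): the attendant opened locker 1, so this case is ruled out; weight (1/4)·0 = 0.
If it is in any of lockers 2, 3, and 4 (prior 1/4 each): locker 1 is the lowest-numbered option available, probability 1; weight (1/4)·1 = 1/4 each.
The weights sum to 3/4.
So P(the prize voucher in locker 2 | the attendant opened locker 1) = (1/4) / (3/4) = 1/3.

1/3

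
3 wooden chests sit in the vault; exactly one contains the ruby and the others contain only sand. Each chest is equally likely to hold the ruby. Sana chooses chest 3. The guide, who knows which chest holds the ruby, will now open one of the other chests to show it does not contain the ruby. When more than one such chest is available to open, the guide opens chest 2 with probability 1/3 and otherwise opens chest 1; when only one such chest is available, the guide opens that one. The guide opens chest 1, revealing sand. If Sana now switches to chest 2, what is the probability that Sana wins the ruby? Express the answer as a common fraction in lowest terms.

Apply Bayes' rule, conditioning on where the ruby actually is.
If it is in chest 1 (prior 1/3): the guide opened chest 1, so this case is ruled out; weight (1/3)·0 = 0.
If it is in chest 2 (prior 1/3): only chest 1 is available, probability 1; weight (1/3)·1 = 1/3.
If it is in chest 3 (prior 1/3): chest 2 is available but not opened, probability 2/3; weight (1/3)·(2/3) = 2/9.
The weights sum to 5/9.
So P(the ruby in chest 2 | the guide opened chest 1) = (1/3) / (5/9) = 3/5.

3/5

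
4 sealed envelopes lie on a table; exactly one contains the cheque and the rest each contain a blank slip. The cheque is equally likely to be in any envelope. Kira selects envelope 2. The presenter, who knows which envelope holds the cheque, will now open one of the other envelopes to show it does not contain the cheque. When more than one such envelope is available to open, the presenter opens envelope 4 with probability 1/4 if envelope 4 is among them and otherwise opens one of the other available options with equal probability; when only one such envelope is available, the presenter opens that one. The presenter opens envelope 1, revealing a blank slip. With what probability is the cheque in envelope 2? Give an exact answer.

3/13

Apply Bayes' rule, conditioning on where the cheque actually is.
If it is in envelope 1 (prior 1/4): the presenter opened envelope 1, so this case is ruled out; weight (1/4)·0 = 0.
If it is in envelope 2 (prior 1/4): envelope 4 is available but not opened; envelope 1 gets probability (1 − 1/4)/2 = 3/8; weight (1/4)·(3/8) = 3/32.
If it is in envelope 3 (prior 1/4): envelope 4 is available but not opened, probability 3/4; weight (1/4)·(3/4) = 3/16.
If it is in envelope 4 (prior 1/4): envelope 4 holds the prize so is unavailable; the presenter chooses uniformly among the 2 others, probability 1/2; weight (1/4)·(1/2) = 1/8.
The weights sum to 13/32.
So P(the cheque in envelope 2 | the presenter opened envelope 1) = (3/32) / (13/32) = 3/13.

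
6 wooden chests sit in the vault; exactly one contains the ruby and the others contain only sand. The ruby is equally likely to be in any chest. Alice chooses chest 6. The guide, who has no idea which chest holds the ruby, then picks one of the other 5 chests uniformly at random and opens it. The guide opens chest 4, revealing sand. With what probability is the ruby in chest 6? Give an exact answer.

1/5

Apply Bayes' rule, conditioning on where the ruby actually is.
If it is in any of chests 1, 2, 3, 5, and 6 (prior 1/6 each): the guide picks chest 4 with probability 1/5 regardless, and it is not the prize; weight (1/6)·(1/5) = 1/30 each.
If it is in chest 4 (prior 1/6): the guide opened chest 4, so this case is ruled out; weight (1/6)·0 = 0.
The weights sum to 1/6.
So P(the ruby in chest 6 | the guide opened chest 4) = (1/30) / (1/6) = 1/5.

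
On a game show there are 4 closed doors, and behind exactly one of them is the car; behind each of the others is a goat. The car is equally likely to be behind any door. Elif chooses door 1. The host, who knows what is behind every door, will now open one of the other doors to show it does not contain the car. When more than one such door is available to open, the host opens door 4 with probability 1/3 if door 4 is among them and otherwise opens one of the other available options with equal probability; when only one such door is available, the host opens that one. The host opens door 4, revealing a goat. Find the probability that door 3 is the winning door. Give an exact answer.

1/3

Consider each possible location of the car in turn.
If it is behind any of doors 1, 2, and 3 (prior 1/4 each): door 4 is available, opened with probability 1/3; weight (1/4)·(1/3) = 1/12 each.
If it is behind door 4 (prior 1/4): the host opened door 4, so this case is ruled out; weight (1/4)·0 = 0.
The weights sum to 1/4.
So P(the car behind door 3 | the host opened door 4) = (1/12) / (1/4) = 1/3.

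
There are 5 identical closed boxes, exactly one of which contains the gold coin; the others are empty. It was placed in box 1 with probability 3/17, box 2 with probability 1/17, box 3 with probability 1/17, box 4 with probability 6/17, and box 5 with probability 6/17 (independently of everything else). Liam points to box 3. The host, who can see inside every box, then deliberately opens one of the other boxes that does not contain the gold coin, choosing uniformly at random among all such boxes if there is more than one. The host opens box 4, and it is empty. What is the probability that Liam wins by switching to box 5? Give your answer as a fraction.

Consider each possible location of the gold coin in turn.
If it is in box 1 (prior 3/17): the host has 3 equally likely choices, so probability 1/3; weight (3/17)·(1/3) = 1/17.
If it is in box 2 (prior 1/17): the host has 3 equally likely choices, so probability 1/3; weight (1/17)·(1/3) = 1/51.
If it is in box 3 (prior 1/17): the host has 4 equally likely choices, so probability 1/4; weight (1/17)·(1/4) = 1/68.
If it is in box 4 (prior 6/17): the host opened box 4, so this case is ruled out; weight (6/17)·0 = 0.
If it is in box 5 (prior 6/17): the host has 3 equally likely choices, so probability 1/3; weight (6/17)·(1/3) = 2/17.
The weights sum to 43/204.
So P(the gold coin in box 5 | the host opened box 4) = (2/17) / (43/204) = 24/43.

24/43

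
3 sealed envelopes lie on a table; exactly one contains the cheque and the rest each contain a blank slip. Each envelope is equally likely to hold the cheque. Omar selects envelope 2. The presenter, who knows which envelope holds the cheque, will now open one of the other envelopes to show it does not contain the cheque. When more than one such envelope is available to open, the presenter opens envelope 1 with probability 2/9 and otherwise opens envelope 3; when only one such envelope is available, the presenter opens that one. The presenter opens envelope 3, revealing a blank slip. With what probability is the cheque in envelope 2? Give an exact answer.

Condition on the true location of the cheque.
If it is in envelope 1 (prior 1/3): only envelope 3 is available, probability 1; weight (1/3)·1 = 1/3.
If it is in envelope 2 (prior 1/3): envelope 1 is available but not opened, probability 7/9; weight (1/3)·(7/9) = 7/27.
If it is in envelope 3 (prior 1/3): the presenter opened envelope 3, so this case is ruled out; weight (1/3)·0 = 0.
The weights sum to 16/27.
So P(the cheque in envelope 2 | the presenter opened envelope 3) = (7/27) / (16/27) = 7/16.

7/16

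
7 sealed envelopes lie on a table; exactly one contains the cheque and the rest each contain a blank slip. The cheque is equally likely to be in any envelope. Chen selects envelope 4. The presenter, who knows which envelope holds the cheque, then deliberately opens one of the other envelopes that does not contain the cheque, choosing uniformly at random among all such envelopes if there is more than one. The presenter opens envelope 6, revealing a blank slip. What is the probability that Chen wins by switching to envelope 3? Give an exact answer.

Consider each possible location of the cheque in turn.
If it is in any of envelopes 1, 2, 3, 5, and 7 (prior 1/7 each): the presenter has 5 equally likely choices, so probability 1/5; weight (1/7)·(1/5) = 1/35 each.
If it is in envelope 4 (prior 1/7): the presenter has 6 equally likely choices, so probability 1/6; weight (1/7)·(1/6) = 1/42.
If it is in envelope 6 (prior 1/7): the presenter opened envelope 6, so this case is ruled out; weight (1/7)·0 = 0.
The weights sum to 1/6.
So P(the cheque in envelope 3 | the presenter opened envelope 6) = (1/35) / (1/6) = 6/35.

6/35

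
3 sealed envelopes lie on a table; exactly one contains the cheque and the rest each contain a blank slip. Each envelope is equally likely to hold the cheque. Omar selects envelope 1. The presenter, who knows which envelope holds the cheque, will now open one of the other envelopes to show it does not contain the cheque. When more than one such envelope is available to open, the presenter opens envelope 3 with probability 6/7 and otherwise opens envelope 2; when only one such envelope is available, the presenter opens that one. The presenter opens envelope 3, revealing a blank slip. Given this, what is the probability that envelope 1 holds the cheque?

6/13

Condition on the true location of the cheque.
If it is in envelope 1 (prior 1/3): envelope 3 is available, opened with probability 6/7; weight (1/3)·(6/7) = 2/7.
If it is in envelope 2 (prior 1/3): only envelope 3 is available, probability 1; weight (1/3)·1 = 1/3.
If it is in envelope 3 (prior 1/3): the presenter opened envelope 3, so this case is ruled out; weight (1/3)·0 = 0.
The weights sum to 13/21.
So P(the cheque in envelope 1 | the presenter opened envelope 3) = (2/7) / (13/21) = 6/13.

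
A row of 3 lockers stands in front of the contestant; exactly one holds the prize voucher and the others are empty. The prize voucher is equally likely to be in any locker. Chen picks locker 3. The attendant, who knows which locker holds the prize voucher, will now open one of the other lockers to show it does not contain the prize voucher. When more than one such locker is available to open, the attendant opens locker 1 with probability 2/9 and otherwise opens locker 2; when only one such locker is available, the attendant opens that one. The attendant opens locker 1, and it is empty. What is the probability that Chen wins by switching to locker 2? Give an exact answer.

Apply Bayes' rule, conditioning on where the prize voucher actually is.
If it is in locker 1 (prior 1/3): the attendant opened locker 1, so this case is ruled out; weight (1/3)·0 = 0.
If it is in locker 2 (prior 1/3): only locker 1 is available, probability 1; weight (1/3)·1 = 1/3.
If it is in locker 3 (prior 1/3): locker 1 is available, opened with probability 2/9; weight (1/3)·(2/9) = 2/27.
The weights sum to 11/27.
So P(the prize voucher in locker 2 | the attendant opened locker 1) = (1/3) / (11/27) = 9/11.

9/11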